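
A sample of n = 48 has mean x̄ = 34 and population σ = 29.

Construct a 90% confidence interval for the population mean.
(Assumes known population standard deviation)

Confidence level: 90%, α = 0.1
z_0.05 = 1.645
SE = σ/√n = 29/√48 = 4.1858
Margin of error = 1.645 × 4.1858 = 6.8856
CI: x̄ ± margin = 34 ± 6.8856
CI: (27.1144, 40.8856)

Answer: (27.1144, 40.8856)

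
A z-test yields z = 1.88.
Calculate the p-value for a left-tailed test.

For z = 1.88:
p = P(Z < 1.88) = Φ(1.88) = 0.9699

Answer: p-value ≈ 0.9699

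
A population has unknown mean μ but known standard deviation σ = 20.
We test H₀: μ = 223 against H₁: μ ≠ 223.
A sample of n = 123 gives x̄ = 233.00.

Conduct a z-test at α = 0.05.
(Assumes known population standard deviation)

Standard error: SE = σ/√n = 20/√123 = 1.8033
z-statistic: z = (x̄ - μ₀)/SE = (233.00 - 223)/1.8033 = 5.5454
Critical value: ±1.960
p-value < 0.0001
Decision: reject H₀

Answer: z = 5.5454, reject H₀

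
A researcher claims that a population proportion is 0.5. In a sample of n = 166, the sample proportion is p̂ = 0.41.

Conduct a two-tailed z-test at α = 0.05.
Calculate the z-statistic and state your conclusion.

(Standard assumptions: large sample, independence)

H₀: p = 0.5, H₁: p ≠ 0.5
Standard error: SE = √(p₀(1-p₀)/n) = √(0.5×0.5/166) = 0.038808
z-statistic: z = (p̂ - p₀)/SE = (0.41 - 0.5)/0.038808 = -2.3191
Critical value: z_0.025 = ±1.960
p-value = 0.0204
Decision: reject H₀ at α = 0.05

Answer: z = -2.3191, reject H₀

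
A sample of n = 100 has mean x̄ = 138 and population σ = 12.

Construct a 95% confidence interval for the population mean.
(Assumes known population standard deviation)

Answer: (135.6480, 140.3520)

Derivation:
Confidence level: 95%, α = 0.05
z_0.025 = 1.960
SE = σ/√n = 12/√100 = 1.2000
Margin of error = 1.960 × 1.2000 = 2.3520
CI: x̄ ± margin = 138 ± 2.3520
CI: (135.6480, 140.3520)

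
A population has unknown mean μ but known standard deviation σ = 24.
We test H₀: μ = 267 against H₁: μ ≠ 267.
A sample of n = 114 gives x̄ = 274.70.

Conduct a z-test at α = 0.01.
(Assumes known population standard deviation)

Standard error: SE = σ/√n = 24/√114 = 2.2478
z-statistic: z = (x̄ - μ₀)/SE = (274.70 - 267)/2.2478 = 3.4256
Critical value: ±2.576
p-value = 0.0006
Decision: reject H₀

Answer: z = 3.4256, reject H₀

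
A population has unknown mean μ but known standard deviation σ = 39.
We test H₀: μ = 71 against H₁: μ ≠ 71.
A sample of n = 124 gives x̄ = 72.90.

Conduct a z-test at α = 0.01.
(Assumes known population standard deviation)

Answer: z = 0.5425, fail to reject H₀

Derivation:
Standard error: SE = σ/√n = 39/√124 = 3.5023
z-statistic: z = (x̄ - μ₀)/SE = (72.90 - 71)/3.5023 = 0.5425
Critical value: ±2.576
p-value = 0.5875
Decision: fail to reject H₀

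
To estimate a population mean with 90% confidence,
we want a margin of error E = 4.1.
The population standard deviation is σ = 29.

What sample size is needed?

z_0.05 = 1.645
n = (z×σ/E)² = (1.645×29/4.1)²
n = 135.3817
Round up: n = 136

Answer: n = 136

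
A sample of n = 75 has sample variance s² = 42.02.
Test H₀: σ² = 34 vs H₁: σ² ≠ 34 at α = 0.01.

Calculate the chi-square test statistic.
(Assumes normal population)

df = n - 1 = 74
χ² = (n-1)s²/σ₀² = 74×42.02/34 = 91.4553
Critical values: χ²_{0.995,74} = 46.417, χ²_{0.005,74} = 109.074
Rejection region: χ² < 46.417 or χ² > 109.074
Decision: fail to reject H₀

Answer: χ² = 91.4553, fail to reject H₀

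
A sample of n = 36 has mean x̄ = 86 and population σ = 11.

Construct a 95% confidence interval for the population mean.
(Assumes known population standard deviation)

Confidence level: 95%, α = 0.05
z_0.025 = 1.960
SE = σ/√n = 11/√36 = 1.8333
Margin of error = 1.960 × 1.8333 = 3.5933
CI: x̄ ± margin = 86 ± 3.5933
CI: (82.4067, 89.5933)

Answer: (82.4067, 89.5933)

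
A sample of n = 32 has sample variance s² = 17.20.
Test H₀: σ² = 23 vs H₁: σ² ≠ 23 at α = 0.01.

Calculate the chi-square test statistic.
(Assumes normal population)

Answer: χ² = 23.1826, fail to reject H₀

Derivation:
df = n - 1 = 31
χ² = (n-1)s²/σ₀² = 31×17.20/23 = 23.1826
Critical values: χ²_{0.995,31} = 14.458, χ²_{0.005,31} = 55.003
Rejection region: χ² < 14.458 or χ² > 55.003
Decision: fail to reject H₀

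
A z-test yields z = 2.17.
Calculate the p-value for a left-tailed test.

For z = 2.17:
p = P(Z < 2.17) = Φ(2.17) = 0.9850

Answer: p-value ≈ 0.9850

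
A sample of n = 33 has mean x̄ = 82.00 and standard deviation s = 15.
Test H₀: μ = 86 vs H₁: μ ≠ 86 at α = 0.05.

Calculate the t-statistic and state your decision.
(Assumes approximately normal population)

Answer: t = -1.5319, fail to reject H₀

Derivation:
df = n - 1 = 32
SE = s/√n = 15/√33 = 2.6112
t = (x̄ - μ₀)/SE = (82.00 - 86)/2.6112 = -1.5319
Critical value: t_{0.025,32} = ±2.037
p-value ≈ 0.1354
Decision: fail to reject H₀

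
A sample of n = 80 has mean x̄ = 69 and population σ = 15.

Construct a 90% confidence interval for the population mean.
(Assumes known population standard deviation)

Confidence level: 90%, α = 0.1
z_0.05 = 1.645
SE = σ/√n = 15/√80 = 1.6771
Margin of error = 1.645 × 1.6771 = 2.7588
CI: x̄ ± margin = 69 ± 2.7588
CI: (66.2412, 71.7588)

Answer: (66.2412, 71.7588)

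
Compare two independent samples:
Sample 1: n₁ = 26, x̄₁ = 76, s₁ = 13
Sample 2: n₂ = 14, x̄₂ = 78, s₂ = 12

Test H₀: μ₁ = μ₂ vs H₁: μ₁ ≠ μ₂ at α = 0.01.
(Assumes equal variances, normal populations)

Pooled variance: s²_p = [25×13² + 13×12²]/(38) = 160.4474
s_p = 12.6668
SE = s_p×√(1/n₁ + 1/n₂) = 12.6668×√(1/26 + 1/14) = 4.1990
t = (x̄₁ - x̄₂)/SE = (76 - 78)/4.1990 = -0.4763
df = 38, t-critical = ±2.712
Decision: fail to reject H₀

Answer: t = -0.4763, fail to reject H₀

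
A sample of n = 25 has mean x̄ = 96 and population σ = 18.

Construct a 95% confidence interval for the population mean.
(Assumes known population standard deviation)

Answer: (88.9440, 103.0560)

Derivation:
Confidence level: 95%, α = 0.05
z_0.025 = 1.960
SE = σ/√n = 18/√25 = 3.6000
Margin of error = 1.960 × 3.6000 = 7.0560
CI: x̄ ± margin = 96 ± 7.0560
CI: (88.9440, 103.0560)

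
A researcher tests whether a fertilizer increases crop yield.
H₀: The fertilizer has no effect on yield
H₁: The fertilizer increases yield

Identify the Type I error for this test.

Answer: Concluding the fertilizer works when it doesn't

Derivation:
Type I error (α): Rejecting H₀ when H₀ is true
Type II error (β): Failing to reject H₀ when H₁ is true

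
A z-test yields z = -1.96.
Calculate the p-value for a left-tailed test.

For z = -1.96:
p = P(Z < -1.96) = Φ(-1.96) = 0.0250

Answer: p-value ≈ 0.0250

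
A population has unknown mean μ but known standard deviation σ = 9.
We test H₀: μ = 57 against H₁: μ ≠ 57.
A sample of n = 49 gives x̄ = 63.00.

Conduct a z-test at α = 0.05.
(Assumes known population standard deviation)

Standard error: SE = σ/√n = 9/√49 = 1.2857
z-statistic: z = (x̄ - μ₀)/SE = (63.00 - 57)/1.2857 = 4.6667
Critical value: ±1.960
p-value < 0.0001
Decision: reject H₀

Answer: z = 4.6667, reject H₀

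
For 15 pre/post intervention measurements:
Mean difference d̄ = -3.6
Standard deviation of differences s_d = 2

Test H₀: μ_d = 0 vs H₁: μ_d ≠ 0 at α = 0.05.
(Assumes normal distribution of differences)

df = n - 1 = 14
SE = s_d/√n = 2/√15 = 0.5164
t = d̄/SE = -3.6/0.5164 = -6.9713
Critical value: t_{0.025,14} = ±2.145
p-value < 0.0001
Decision: reject H₀

Answer: t = -6.9713, reject H₀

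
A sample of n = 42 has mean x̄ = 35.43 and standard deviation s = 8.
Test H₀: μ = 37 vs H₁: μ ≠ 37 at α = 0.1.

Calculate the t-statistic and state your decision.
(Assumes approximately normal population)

Answer: t = -1.2719, fail to reject H₀

Derivation:
df = n - 1 = 41
SE = s/√n = 8/√42 = 1.2344
t = (x̄ - μ₀)/SE = (35.43 - 37)/1.2344 = -1.2719
Critical value: t_{0.05,41} = ±1.683
p-value ≈ 0.2106
Decision: fail to reject H₀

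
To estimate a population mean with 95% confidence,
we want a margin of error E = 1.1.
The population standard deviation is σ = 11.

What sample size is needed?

Answer: n = 385

Derivation:
z_0.025 = 1.960
n = (z×σ/E)² = (1.960×11/1.1)²
n = 384.1600
Round up: n = 385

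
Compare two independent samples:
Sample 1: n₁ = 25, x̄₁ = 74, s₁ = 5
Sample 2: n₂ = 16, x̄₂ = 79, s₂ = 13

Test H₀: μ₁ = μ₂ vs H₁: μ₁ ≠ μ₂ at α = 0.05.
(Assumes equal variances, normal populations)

Answer: t = -1.7419, fail to reject H₀

Derivation:
Pooled variance: s²_p = [24×5² + 15×13²]/(39) = 80.3846
s_p = 8.9657
SE = s_p×√(1/n₁ + 1/n₂) = 8.9657×√(1/25 + 1/16) = 2.8704
t = (x̄₁ - x̄₂)/SE = (74 - 79)/2.8704 = -1.7419
df = 39, t-critical = ±2.023
Decision: fail to reject H₀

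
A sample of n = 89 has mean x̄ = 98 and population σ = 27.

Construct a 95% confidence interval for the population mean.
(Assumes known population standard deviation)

Confidence level: 95%, α = 0.05
z_0.025 = 1.960
SE = σ/√n = 27/√89 = 2.8620
Margin of error = 1.960 × 2.8620 = 5.6095
CI: x̄ ± margin = 98 ± 5.6095
CI: (92.3905, 103.6095)

Answer: (92.3905, 103.6095)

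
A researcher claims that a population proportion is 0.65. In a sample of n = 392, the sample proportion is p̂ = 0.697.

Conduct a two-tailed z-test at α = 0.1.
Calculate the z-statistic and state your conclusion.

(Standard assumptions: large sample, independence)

H₀: p = 0.65, H₁: p ≠ 0.65
Standard error: SE = √(p₀(1-p₀)/n) = √(0.65×0.35/392) = 0.024091
z-statistic: z = (p̂ - p₀)/SE = (0.697 - 0.65)/0.024091 = 1.9509
Critical value: z_0.05 = ±1.645
p-value = 0.0511
Decision: reject H₀ at α = 0.1

Answer: z = 1.9509, reject H₀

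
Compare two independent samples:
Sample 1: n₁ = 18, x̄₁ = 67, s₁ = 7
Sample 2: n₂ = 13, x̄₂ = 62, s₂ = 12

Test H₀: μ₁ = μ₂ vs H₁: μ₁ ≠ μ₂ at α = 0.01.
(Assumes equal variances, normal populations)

Pooled variance: s²_p = [17×7² + 12×12²]/(29) = 88.3103
s_p = 9.3974
SE = s_p×√(1/n₁ + 1/n₂) = 9.3974×√(1/18 + 1/13) = 3.4204
t = (x̄₁ - x̄₂)/SE = (67 - 62)/3.4204 = 1.4618
df = 29, t-critical = ±2.756
Decision: fail to reject H₀

Answer: t = 1.4618, fail to reject H₀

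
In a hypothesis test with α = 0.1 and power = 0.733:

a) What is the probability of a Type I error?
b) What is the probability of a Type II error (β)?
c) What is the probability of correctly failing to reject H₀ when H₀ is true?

Answer: a) 0.1, b) 0.267, c) 0.9

Derivation:
a) Type I error probability = α = 0.1
b) Power = P(reject H₀ | H₁ true) = 1 - β = 0.733, so Type II error probability = β = 1 - Power = 0.267
c) P(fail to reject H₀ | H₀ true) = 1 - α = 0.9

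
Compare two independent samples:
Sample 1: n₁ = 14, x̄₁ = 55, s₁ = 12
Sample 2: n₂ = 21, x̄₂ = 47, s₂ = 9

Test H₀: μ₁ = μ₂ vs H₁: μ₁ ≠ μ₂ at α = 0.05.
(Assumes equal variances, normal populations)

Pooled variance: s²_p = [13×12² + 20×9²]/(33) = 105.8182
s_p = 10.2868
SE = s_p×√(1/n₁ + 1/n₂) = 10.2868×√(1/14 + 1/21) = 3.5493
t = (x̄₁ - x̄₂)/SE = (55 - 47)/3.5493 = 2.2540
df = 33, t-critical = ±2.035
Decision: reject H₀

Answer: t = 2.2540, reject H₀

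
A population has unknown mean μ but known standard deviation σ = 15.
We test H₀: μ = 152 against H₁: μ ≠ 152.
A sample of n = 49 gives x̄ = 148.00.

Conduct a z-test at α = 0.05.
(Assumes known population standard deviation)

Standard error: SE = σ/√n = 15/√49 = 2.1429
z-statistic: z = (x̄ - μ₀)/SE = (148.00 - 152)/2.1429 = -1.8666
Critical value: ±1.960
p-value = 0.0620
Decision: fail to reject H₀

Answer: z = -1.8666, fail to reject H₀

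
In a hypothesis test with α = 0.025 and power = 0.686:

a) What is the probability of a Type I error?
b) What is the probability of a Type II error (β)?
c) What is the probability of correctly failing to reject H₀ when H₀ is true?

Answer: a) 0.025, b) 0.314, c) 0.975

Derivation:
a) Type I error probability = α = 0.025
b) Power = P(reject H₀ | H₁ true) = 1 - β = 0.686, so Type II error probability = β = 1 - Power = 0.314
c) P(fail to reject H₀ | H₀ true) = 1 - α = 0.975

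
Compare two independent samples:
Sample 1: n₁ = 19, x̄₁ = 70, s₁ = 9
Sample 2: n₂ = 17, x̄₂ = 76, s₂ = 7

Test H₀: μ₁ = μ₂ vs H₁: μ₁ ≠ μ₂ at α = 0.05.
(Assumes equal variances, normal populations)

Answer: t = -2.2132, reject H₀

Derivation:
Pooled variance: s²_p = [18×9² + 16×7²]/(34) = 65.9412
s_p = 8.1204
SE = s_p×√(1/n₁ + 1/n₂) = 8.1204×√(1/19 + 1/17) = 2.7110
t = (x̄₁ - x̄₂)/SE = (70 - 76)/2.7110 = -2.2132
df = 34, t-critical = ±2.032
Decision: reject H₀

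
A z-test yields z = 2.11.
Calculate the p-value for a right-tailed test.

For z = 2.11:
p = P(Z > 2.11) = 1 - Φ(2.11) = 0.0174

Answer: p-value ≈ 0.0174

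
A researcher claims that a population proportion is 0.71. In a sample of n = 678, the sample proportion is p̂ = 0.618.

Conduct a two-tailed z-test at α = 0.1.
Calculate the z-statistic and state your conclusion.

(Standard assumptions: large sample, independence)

Answer: z = -5.2792, reject H₀

Derivation:
H₀: p = 0.71, H₁: p ≠ 0.71
Standard error: SE = √(p₀(1-p₀)/n) = √(0.71×0.29/678) = 0.017427
z-statistic: z = (p̂ - p₀)/SE = (0.618 - 0.71)/0.017427 = -5.2792
Critical value: z_0.05 = ±1.645
p-value < 0.0001
Decision: reject H₀ at α = 0.1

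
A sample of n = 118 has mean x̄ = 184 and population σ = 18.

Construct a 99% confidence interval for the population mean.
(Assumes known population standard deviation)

Answer: (179.7316, 188.2684)

Derivation:
Confidence level: 99%, α = 0.01
z_0.005 = 2.576
SE = σ/√n = 18/√118 = 1.6570
Margin of error = 2.576 × 1.6570 = 4.2684
CI: x̄ ± margin = 184 ± 4.2684
CI: (179.7316, 188.2684)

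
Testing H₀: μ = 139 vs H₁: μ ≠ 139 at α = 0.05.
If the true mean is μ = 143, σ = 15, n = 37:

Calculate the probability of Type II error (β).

Answer: β ≈ 0.6321

Derivation:
SE = σ/√n = 15/√37 = 2.4660
Critical values: μ₀ ± z_0.025×SE = 139 ± 1.960×2.4660
Acceptance region: (134.1666, 143.8334)
Under H₁ (μ = 143): z_high = (143.8334 - 143)/2.4660 = 0.3380, z_low = (134.1666 - 143)/2.4660 = -3.5821
β = P(not reject | H₁) = Φ(0.3380) - Φ(-3.5821) ≈ 0.6321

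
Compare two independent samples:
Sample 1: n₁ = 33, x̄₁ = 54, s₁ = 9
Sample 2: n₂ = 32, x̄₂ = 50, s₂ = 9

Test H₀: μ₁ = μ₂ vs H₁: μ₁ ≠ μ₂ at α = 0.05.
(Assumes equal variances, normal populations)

Pooled variance: s²_p = [32×9² + 31×9²]/(63) = 81.0000
s_p = 9.0000
SE = s_p×√(1/n₁ + 1/n₂) = 9.0000×√(1/33 + 1/32) = 2.2329
t = (x̄₁ - x̄₂)/SE = (54 - 50)/2.2329 = 1.7914
df = 63, t-critical = ±1.998
Decision: fail to reject H₀

Answer: t = 1.7914, fail to reject H₀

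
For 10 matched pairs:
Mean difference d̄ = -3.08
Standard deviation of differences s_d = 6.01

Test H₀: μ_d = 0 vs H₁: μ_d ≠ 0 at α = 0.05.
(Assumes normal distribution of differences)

df = n - 1 = 9
SE = s_d/√n = 6.01/√10 = 1.9005
t = d̄/SE = -3.08/1.9005 = -1.6206
Critical value: t_{0.025,9} = ±2.262
p-value ≈ 0.1396
Decision: fail to reject H₀

Answer: t = -1.6206, fail to reject H₀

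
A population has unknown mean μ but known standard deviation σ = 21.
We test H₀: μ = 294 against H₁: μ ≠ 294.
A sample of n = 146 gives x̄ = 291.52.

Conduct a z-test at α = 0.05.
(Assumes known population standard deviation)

Standard error: SE = σ/√n = 21/√146 = 1.7380
z-statistic: z = (x̄ - μ₀)/SE = (291.52 - 294)/1.7380 = -1.4269
Critical value: ±1.960
p-value = 0.1536
Decision: fail to reject H₀

Answer: z = -1.4269, fail to reject H₀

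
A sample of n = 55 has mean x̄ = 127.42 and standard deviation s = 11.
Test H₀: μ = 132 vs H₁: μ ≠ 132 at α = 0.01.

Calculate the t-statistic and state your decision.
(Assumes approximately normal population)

df = n - 1 = 54
SE = s/√n = 11/√55 = 1.4832
t = (x̄ - μ₀)/SE = (127.42 - 132)/1.4832 = -3.0879
Critical value: t_{0.005,54} = ±2.670
p-value ≈ 0.0032
Decision: reject H₀

Answer: t = -3.0879, reject H₀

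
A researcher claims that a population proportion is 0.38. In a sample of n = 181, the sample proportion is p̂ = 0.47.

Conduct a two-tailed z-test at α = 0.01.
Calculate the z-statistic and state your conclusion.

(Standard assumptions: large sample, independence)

H₀: p = 0.38, H₁: p ≠ 0.38
Standard error: SE = √(p₀(1-p₀)/n) = √(0.38×0.62/181) = 0.036078
z-statistic: z = (p̂ - p₀)/SE = (0.47 - 0.38)/0.036078 = 2.4946
Critical value: z_0.005 = ±2.576
p-value = 0.0126
Decision: fail to reject H₀ at α = 0.01

Answer: z = 2.4946, fail to reject H₀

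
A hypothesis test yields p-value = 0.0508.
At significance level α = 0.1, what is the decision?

Compare p-value to α:
0.0508 < 0.1
Decision: reject H₀

Answer: reject H₀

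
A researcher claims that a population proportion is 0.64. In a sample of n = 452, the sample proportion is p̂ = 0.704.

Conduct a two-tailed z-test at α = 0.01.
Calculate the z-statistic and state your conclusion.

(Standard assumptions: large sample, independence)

H₀: p = 0.64, H₁: p ≠ 0.64
Standard error: SE = √(p₀(1-p₀)/n) = √(0.64×0.36/452) = 0.022577
z-statistic: z = (p̂ - p₀)/SE = (0.704 - 0.64)/0.022577 = 2.8347
Critical value: z_0.005 = ±2.576
p-value = 0.0046
Decision: reject H₀ at α = 0.01

Answer: z = 2.8347, reject H₀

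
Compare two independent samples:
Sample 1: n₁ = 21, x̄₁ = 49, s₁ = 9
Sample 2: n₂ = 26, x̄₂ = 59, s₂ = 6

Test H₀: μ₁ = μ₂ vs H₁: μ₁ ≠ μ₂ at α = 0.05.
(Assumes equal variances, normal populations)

Pooled variance: s²_p = [20×9² + 25×6²]/(45) = 56.0000
s_p = 7.4833
SE = s_p×√(1/n₁ + 1/n₂) = 7.4833×√(1/21 + 1/26) = 2.1956
t = (x̄₁ - x̄₂)/SE = (49 - 59)/2.1956 = -4.5546
df = 45, t-critical = ±2.014
Decision: reject H₀

Answer: t = -4.5546, reject H₀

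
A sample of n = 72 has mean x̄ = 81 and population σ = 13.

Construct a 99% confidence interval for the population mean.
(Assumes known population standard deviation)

Confidence level: 99%, α = 0.01
z_0.005 = 2.576
SE = σ/√n = 13/√72 = 1.5321
Margin of error = 2.576 × 1.5321 = 3.9467
CI: x̄ ± margin = 81 ± 3.9467
CI: (77.0533, 84.9467)

Answer: (77.0533, 84.9467)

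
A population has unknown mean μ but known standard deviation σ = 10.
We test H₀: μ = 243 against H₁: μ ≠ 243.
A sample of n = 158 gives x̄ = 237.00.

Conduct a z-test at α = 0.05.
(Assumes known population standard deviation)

Standard error: SE = σ/√n = 10/√158 = 0.7956
z-statistic: z = (x̄ - μ₀)/SE = (237.00 - 243)/0.7956 = -7.5415
Critical value: ±1.960
p-value < 0.0001
Decision: reject H₀

Answer: z = -7.5415, reject H₀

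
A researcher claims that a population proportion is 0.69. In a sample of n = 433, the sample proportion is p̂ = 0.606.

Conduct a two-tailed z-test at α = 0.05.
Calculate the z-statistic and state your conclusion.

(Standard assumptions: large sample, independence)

H₀: p = 0.69, H₁: p ≠ 0.69
Standard error: SE = √(p₀(1-p₀)/n) = √(0.69×0.31/433) = 0.022226
z-statistic: z = (p̂ - p₀)/SE = (0.606 - 0.69)/0.022226 = -3.7794
Critical value: z_0.025 = ±1.960
p-value = 0.0002
Decision: reject H₀ at α = 0.05

Answer: z = -3.7794, reject H₀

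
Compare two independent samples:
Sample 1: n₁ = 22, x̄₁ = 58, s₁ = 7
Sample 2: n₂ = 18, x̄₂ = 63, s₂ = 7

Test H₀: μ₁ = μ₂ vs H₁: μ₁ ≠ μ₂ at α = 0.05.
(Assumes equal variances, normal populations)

Answer: t = -2.2475, reject H₀

Derivation:
Pooled variance: s²_p = [21×7² + 17×7²]/(38) = 49.0000
s_p = 7.0000
SE = s_p×√(1/n₁ + 1/n₂) = 7.0000×√(1/22 + 1/18) = 2.2247
t = (x̄₁ - x̄₂)/SE = (58 - 63)/2.2247 = -2.2475
df = 38, t-critical = ±2.024
Decision: reject H₀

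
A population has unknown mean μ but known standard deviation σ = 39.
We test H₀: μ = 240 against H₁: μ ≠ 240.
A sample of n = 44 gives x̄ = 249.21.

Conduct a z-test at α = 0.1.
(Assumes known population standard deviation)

Standard error: SE = σ/√n = 39/√44 = 5.8795
z-statistic: z = (x̄ - μ₀)/SE = (249.21 - 240)/5.8795 = 1.5665
Critical value: ±1.645
p-value = 0.1172
Decision: fail to reject H₀

Answer: z = 1.5665, fail to reject H₀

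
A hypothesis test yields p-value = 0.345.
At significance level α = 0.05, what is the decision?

Answer: fail to reject H₀

Derivation:
Compare p-value to α:
0.345 ≥ 0.05
Decision: fail to reject H₀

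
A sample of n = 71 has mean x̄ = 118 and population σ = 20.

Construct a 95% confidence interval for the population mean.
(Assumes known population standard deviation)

Confidence level: 95%, α = 0.05
z_0.025 = 1.960
SE = σ/√n = 20/√71 = 2.3736
Margin of error = 1.960 × 2.3736 = 4.6523
CI: x̄ ± margin = 118 ± 4.6523
CI: (113.3477, 122.6523)

Answer: (113.3477, 122.6523)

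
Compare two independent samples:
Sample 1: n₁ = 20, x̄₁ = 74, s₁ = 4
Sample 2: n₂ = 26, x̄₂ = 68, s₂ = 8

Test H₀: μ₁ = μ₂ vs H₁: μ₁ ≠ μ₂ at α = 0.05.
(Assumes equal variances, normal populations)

Answer: t = 3.0667, reject H₀

Derivation:
Pooled variance: s²_p = [19×4² + 25×8²]/(44) = 43.2727
s_p = 6.5782
SE = s_p×√(1/n₁ + 1/n₂) = 6.5782×√(1/20 + 1/26) = 1.9565
t = (x̄₁ - x̄₂)/SE = (74 - 68)/1.9565 = 3.0667
df = 44, t-critical = ±2.015
Decision: reject H₀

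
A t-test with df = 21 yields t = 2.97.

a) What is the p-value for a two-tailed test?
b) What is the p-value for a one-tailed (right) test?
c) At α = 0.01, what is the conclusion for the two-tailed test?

Answer: a) 0.0073, b) 0.0037, c) reject H₀

Derivation:
Using t-distribution with df = 21:
a) Two-tailed: p = 2×P(T > 2.97) = 0.0073
b) One-tailed: p = P(T > 2.97) = 0.0037
c) 0.0073 < 0.01, reject H₀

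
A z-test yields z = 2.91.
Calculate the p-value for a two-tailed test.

Answer: p-value ≈ 0.0036

Derivation:
For z = 2.91:
p = 2×P(Z > |2.91|) = 2×(1 - Φ(2.91)) = 0.0036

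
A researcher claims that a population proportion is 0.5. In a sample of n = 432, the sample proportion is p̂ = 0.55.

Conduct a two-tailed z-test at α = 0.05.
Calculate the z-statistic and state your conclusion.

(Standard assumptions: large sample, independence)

H₀: p = 0.5, H₁: p ≠ 0.5
Standard error: SE = √(p₀(1-p₀)/n) = √(0.5×0.5/432) = 0.024056
z-statistic: z = (p̂ - p₀)/SE = (0.55 - 0.5)/0.024056 = 2.0785
Critical value: z_0.025 = ±1.960
p-value = 0.0377
Decision: reject H₀ at α = 0.05

Answer: z = 2.0785, reject H₀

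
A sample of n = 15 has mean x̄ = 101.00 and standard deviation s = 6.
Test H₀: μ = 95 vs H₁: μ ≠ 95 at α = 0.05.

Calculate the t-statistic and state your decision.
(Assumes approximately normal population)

Answer: t = 3.8730, reject H₀

Derivation:
df = n - 1 = 14
SE = s/√n = 6/√15 = 1.5492
t = (x̄ - μ₀)/SE = (101.00 - 95)/1.5492 = 3.8730
Critical value: t_{0.025,14} = ±2.145
p-value ≈ 0.0017
Decision: reject H₀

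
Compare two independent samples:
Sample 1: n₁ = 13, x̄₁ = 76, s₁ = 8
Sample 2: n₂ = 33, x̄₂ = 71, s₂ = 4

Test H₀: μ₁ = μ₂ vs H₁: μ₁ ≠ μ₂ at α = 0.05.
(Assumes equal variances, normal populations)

Pooled variance: s²_p = [12×8² + 32×4²]/(44) = 29.0909
s_p = 5.3936
SE = s_p×√(1/n₁ + 1/n₂) = 5.3936×√(1/13 + 1/33) = 1.7662
t = (x̄₁ - x̄₂)/SE = (76 - 71)/1.7662 = 2.8309
df = 44, t-critical = ±2.015
Decision: reject H₀

Answer: t = 2.8309, reject H₀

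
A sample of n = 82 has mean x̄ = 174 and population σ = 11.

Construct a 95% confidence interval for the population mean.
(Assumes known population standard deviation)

Answer: (171.6192, 176.3808)

Derivation:
Confidence level: 95%, α = 0.05
z_0.025 = 1.960
SE = σ/√n = 11/√82 = 1.2147
Margin of error = 1.960 × 1.2147 = 2.3808
CI: x̄ ± margin = 174 ± 2.3808
CI: (171.6192, 176.3808)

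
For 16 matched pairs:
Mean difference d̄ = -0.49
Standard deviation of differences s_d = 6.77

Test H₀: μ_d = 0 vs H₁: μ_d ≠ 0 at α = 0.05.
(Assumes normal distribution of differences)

df = n - 1 = 15
SE = s_d/√n = 6.77/√16 = 1.6925
t = d̄/SE = -0.49/1.6925 = -0.2895
Critical value: t_{0.025,15} = ±2.131
p-value ≈ 0.7762
Decision: fail to reject H₀

Answer: t = -0.2895, fail to reject H₀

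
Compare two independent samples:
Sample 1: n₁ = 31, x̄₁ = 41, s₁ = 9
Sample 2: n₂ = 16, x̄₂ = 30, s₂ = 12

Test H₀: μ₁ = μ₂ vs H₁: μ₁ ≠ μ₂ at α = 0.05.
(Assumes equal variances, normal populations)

Answer: t = 3.5382, reject H₀

Derivation:
Pooled variance: s²_p = [30×9² + 15×12²]/(45) = 102.0000
s_p = 10.0995
SE = s_p×√(1/n₁ + 1/n₂) = 10.0995×√(1/31 + 1/16) = 3.1089
t = (x̄₁ - x̄₂)/SE = (41 - 30)/3.1089 = 3.5382
df = 45, t-critical = ±2.014
Decision: reject H₀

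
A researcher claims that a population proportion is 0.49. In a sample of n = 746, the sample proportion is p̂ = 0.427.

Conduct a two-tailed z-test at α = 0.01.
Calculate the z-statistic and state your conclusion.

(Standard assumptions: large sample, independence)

H₀: p = 0.49, H₁: p ≠ 0.49
Standard error: SE = √(p₀(1-p₀)/n) = √(0.49×0.51/746) = 0.018303
z-statistic: z = (p̂ - p₀)/SE = (0.427 - 0.49)/0.018303 = -3.4421
Critical value: z_0.005 = ±2.576
p-value = 0.0006
Decision: reject H₀ at α = 0.01

Answer: z = -3.4421, reject H₀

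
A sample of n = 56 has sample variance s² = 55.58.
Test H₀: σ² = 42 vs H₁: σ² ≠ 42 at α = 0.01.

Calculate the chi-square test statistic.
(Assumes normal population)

df = n - 1 = 55
χ² = (n-1)s²/σ₀² = 55×55.58/42 = 72.7833
Critical values: χ²_{0.995,55} = 31.735, χ²_{0.005,55} = 85.749
Rejection region: χ² < 31.735 or χ² > 85.749
Decision: fail to reject H₀

Answer: χ² = 72.7833, fail to reject H₀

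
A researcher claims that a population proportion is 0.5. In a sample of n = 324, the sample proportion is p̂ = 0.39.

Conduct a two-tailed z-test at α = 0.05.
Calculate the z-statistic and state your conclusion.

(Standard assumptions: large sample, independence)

Answer: z = -3.9600, reject H₀

Derivation:
H₀: p = 0.5, H₁: p ≠ 0.5
Standard error: SE = √(p₀(1-p₀)/n) = √(0.5×0.5/324) = 0.027778
z-statistic: z = (p̂ - p₀)/SE = (0.39 - 0.5)/0.027778 = -3.9600
Critical value: z_0.025 = ±1.960
p-value = 0.0001
Decision: reject H₀ at α = 0.05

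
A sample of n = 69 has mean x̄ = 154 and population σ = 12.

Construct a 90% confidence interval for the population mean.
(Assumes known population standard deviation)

Confidence level: 90%, α = 0.1
z_0.05 = 1.645
SE = σ/√n = 12/√69 = 1.4446
Margin of error = 1.645 × 1.4446 = 2.3764
CI: x̄ ± margin = 154 ± 2.3764
CI: (151.6236, 156.3764)

Answer: (151.6236, 156.3764)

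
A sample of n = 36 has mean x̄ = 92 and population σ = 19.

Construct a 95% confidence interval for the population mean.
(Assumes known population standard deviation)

Answer: (85.7933, 98.2067)

Derivation:
Confidence level: 95%, α = 0.05
z_0.025 = 1.960
SE = σ/√n = 19/√36 = 3.1667
Margin of error = 1.960 × 3.1667 = 6.2067
CI: x̄ ± margin = 92 ± 6.2067
CI: (85.7933, 98.2067)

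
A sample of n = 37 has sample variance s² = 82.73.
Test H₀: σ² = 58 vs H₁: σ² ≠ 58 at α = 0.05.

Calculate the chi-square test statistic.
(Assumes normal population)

df = n - 1 = 36
χ² = (n-1)s²/σ₀² = 36×82.73/58 = 51.3497
Critical values: χ²_{0.975,36} = 21.336, χ²_{0.025,36} = 54.437
Rejection region: χ² < 21.336 or χ² > 54.437
Decision: fail to reject H₀

Answer: χ² = 51.3497, fail to reject H₀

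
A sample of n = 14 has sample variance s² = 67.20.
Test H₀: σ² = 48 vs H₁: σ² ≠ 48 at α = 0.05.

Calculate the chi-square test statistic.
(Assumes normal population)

Answer: χ² = 18.2000, fail to reject H₀

Derivation:
df = n - 1 = 13
χ² = (n-1)s²/σ₀² = 13×67.20/48 = 18.2000
Critical values: χ²_{0.975,13} = 5.009, χ²_{0.025,13} = 24.736
Rejection region: χ² < 5.009 or χ² > 24.736
Decision: fail to reject H₀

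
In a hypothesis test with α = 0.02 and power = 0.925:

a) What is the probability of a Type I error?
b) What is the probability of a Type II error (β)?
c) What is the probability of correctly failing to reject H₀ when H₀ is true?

Answer: a) 0.02, b) 0.075, c) 0.98

Derivation:
a) Type I error probability = α = 0.02
b) Power = P(reject H₀ | H₁ true) = 1 - β = 0.925, so Type II error probability = β = 1 - Power = 0.075
c) P(fail to reject H₀ | H₀ true) = 1 - α = 0.98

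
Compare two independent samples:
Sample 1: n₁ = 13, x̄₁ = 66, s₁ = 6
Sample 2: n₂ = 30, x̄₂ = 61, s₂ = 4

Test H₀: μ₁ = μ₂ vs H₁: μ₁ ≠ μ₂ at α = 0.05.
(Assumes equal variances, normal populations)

Pooled variance: s²_p = [12×6² + 29×4²]/(41) = 21.8537
s_p = 4.6748
SE = s_p×√(1/n₁ + 1/n₂) = 4.6748×√(1/13 + 1/30) = 1.5523
t = (x̄₁ - x̄₂)/SE = (66 - 61)/1.5523 = 3.2210
df = 41, t-critical = ±2.020
Decision: reject H₀

Answer: t = 3.2210, reject H₀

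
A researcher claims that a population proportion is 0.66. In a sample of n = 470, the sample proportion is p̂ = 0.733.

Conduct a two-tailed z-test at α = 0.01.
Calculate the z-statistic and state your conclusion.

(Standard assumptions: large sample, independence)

Answer: z = 3.3408, reject H₀

Derivation:
H₀: p = 0.66, H₁: p ≠ 0.66
Standard error: SE = √(p₀(1-p₀)/n) = √(0.66×0.34/470) = 0.021851
z-statistic: z = (p̂ - p₀)/SE = (0.733 - 0.66)/0.021851 = 3.3408
Critical value: z_0.005 = ±2.576
p-value = 0.0008
Decision: reject H₀ at α = 0.01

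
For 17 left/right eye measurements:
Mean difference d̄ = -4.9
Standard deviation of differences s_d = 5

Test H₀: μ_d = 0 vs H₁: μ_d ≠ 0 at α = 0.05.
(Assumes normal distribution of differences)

Answer: t = -4.0406, reject H₀

Derivation:
df = n - 1 = 16
SE = s_d/√n = 5/√17 = 1.2127
t = d̄/SE = -4.9/1.2127 = -4.0406
Critical value: t_{0.025,16} = ±2.120
p-value ≈ 0.0009
Decision: reject H₀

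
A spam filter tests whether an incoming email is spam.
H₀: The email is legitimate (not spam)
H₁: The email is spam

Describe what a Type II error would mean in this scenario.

Answer: Letting a spam email through to the inbox

Derivation:
A Type I error (probability α) occurs when we reject a true H₀.
A Type II error (probability β) occurs when we fail to reject a false H₀.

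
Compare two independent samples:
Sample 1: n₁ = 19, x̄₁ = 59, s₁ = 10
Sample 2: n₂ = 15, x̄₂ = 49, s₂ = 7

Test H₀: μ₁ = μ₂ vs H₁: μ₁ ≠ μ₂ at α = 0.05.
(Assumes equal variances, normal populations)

Answer: t = 3.2847, reject H₀

Derivation:
Pooled variance: s²_p = [18×10² + 14×7²]/(32) = 77.6875
s_p = 8.8141
SE = s_p×√(1/n₁ + 1/n₂) = 8.8141×√(1/19 + 1/15) = 3.0444
t = (x̄₁ - x̄₂)/SE = (59 - 49)/3.0444 = 3.2847
df = 32, t-critical = ±2.037
Decision: reject H₀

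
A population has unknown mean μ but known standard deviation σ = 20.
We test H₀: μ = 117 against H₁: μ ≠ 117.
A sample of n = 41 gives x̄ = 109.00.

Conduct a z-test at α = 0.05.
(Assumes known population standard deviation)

Answer: z = -2.5612, reject H₀

Derivation:
Standard error: SE = σ/√n = 20/√41 = 3.1235
z-statistic: z = (x̄ - μ₀)/SE = (109.00 - 117)/3.1235 = -2.5612
Critical value: ±1.960
p-value = 0.0104
Decision: reject H₀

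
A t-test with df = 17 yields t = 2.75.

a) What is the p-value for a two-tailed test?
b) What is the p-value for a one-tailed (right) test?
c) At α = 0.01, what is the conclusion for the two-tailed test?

Answer: a) 0.0137, b) 0.0068, c) fail to reject H₀

Derivation:
Using t-distribution with df = 17:
a) Two-tailed: p = 2×P(T > 2.75) = 0.0137
b) One-tailed: p = P(T > 2.75) = 0.0068
c) 0.0137 ≥ 0.01, fail to reject H₀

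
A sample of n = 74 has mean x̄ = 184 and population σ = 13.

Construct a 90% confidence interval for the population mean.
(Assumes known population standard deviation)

Answer: (181.5141, 186.4859)

Derivation:
Confidence level: 90%, α = 0.1
z_0.05 = 1.645
SE = σ/√n = 13/√74 = 1.5112
Margin of error = 1.645 × 1.5112 = 2.4859
CI: x̄ ± margin = 184 ± 2.4859
CI: (181.5141, 186.4859)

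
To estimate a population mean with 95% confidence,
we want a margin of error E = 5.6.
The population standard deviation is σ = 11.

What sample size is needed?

Answer: n = 15

Derivation:
z_0.025 = 1.960
n = (z×σ/E)² = (1.960×11/5.6)²
n = 14.8225
Round up: n = 15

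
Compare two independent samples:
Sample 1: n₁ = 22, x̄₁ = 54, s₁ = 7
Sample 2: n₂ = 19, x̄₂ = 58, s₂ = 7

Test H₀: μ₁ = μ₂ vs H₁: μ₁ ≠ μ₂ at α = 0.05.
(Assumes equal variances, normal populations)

Answer: t = -1.8246, fail to reject H₀

Derivation:
Pooled variance: s²_p = [21×7² + 18×7²]/(39) = 49.0000
s_p = 7.0000
SE = s_p×√(1/n₁ + 1/n₂) = 7.0000×√(1/22 + 1/19) = 2.1923
t = (x̄₁ - x̄₂)/SE = (54 - 58)/2.1923 = -1.8246
df = 39, t-critical = ±2.023
Decision: fail to reject H₀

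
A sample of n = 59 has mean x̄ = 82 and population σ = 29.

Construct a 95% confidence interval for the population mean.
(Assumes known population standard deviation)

Confidence level: 95%, α = 0.05
z_0.025 = 1.960
SE = σ/√n = 29/√59 = 3.7755
Margin of error = 1.960 × 3.7755 = 7.4000
CI: x̄ ± margin = 82 ± 7.4000
CI: (74.6000, 89.4000)

Answer: (74.6000, 89.4000)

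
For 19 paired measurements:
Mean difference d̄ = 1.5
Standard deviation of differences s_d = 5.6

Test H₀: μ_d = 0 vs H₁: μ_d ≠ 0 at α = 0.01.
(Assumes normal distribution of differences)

Answer: t = 1.1676, fail to reject H₀

Derivation:
df = n - 1 = 18
SE = s_d/√n = 5.6/√19 = 1.2847
t = d̄/SE = 1.5/1.2847 = 1.1676
Critical value: t_{0.005,18} = ±2.878
p-value ≈ 0.2582
Decision: fail to reject H₀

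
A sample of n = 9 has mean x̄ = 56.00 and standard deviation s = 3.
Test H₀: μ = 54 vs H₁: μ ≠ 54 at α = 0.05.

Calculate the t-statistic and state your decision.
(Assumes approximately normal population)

Answer: t = 2.0000, fail to reject H₀

Derivation:
df = n - 1 = 8
SE = s/√n = 3/√9 = 1.0000
t = (x̄ - μ₀)/SE = (56.00 - 54)/1.0000 = 2.0000
Critical value: t_{0.025,8} = ±2.306
p-value ≈ 0.0805
Decision: fail to reject H₀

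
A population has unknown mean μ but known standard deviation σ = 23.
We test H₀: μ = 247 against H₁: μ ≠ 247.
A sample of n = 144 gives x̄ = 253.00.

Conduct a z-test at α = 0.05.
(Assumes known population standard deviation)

Answer: z = 3.1304, reject H₀

Derivation:
Standard error: SE = σ/√n = 23/√144 = 1.9167
z-statistic: z = (x̄ - μ₀)/SE = (253.00 - 247)/1.9167 = 3.1304
Critical value: ±1.960
p-value = 0.0017
Decision: reject H₀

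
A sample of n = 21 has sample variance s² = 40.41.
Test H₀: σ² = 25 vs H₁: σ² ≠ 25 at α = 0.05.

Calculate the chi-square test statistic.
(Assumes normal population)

df = n - 1 = 20
χ² = (n-1)s²/σ₀² = 20×40.41/25 = 32.3280
Critical values: χ²_{0.975,20} = 9.591, χ²_{0.025,20} = 34.170
Rejection region: χ² < 9.591 or χ² > 34.170
Decision: fail to reject H₀

Answer: χ² = 32.3280, fail to reject H₀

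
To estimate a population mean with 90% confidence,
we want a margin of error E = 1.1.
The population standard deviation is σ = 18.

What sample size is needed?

z_0.05 = 1.645
n = (z×σ/E)² = (1.645×18/1.1)²
n = 724.5885
Round up: n = 725

Answer: n = 725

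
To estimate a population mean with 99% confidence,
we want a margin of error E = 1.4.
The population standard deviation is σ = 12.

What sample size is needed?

z_0.005 = 2.576
n = (z×σ/E)² = (2.576×12/1.4)²
n = 487.5264
Round up: n = 488

Answer: n = 488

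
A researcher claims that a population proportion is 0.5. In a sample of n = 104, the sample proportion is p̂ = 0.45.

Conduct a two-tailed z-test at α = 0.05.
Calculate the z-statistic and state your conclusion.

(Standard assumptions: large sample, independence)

Answer: z = -1.0198, fail to reject H₀

Derivation:
H₀: p = 0.5, H₁: p ≠ 0.5
Standard error: SE = √(p₀(1-p₀)/n) = √(0.5×0.5/104) = 0.049029
z-statistic: z = (p̂ - p₀)/SE = (0.45 - 0.5)/0.049029 = -1.0198
Critical value: z_0.025 = ±1.960
p-value = 0.3078
Decision: fail to reject H₀ at α = 0.05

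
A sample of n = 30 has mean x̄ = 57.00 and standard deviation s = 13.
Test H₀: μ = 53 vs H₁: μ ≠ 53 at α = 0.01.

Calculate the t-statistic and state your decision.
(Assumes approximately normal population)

df = n - 1 = 29
SE = s/√n = 13/√30 = 2.3735
t = (x̄ - μ₀)/SE = (57.00 - 53)/2.3735 = 1.6853
Critical value: t_{0.005,29} = ±2.756
p-value ≈ 0.1027
Decision: fail to reject H₀

Answer: t = 1.6853, fail to reject H₀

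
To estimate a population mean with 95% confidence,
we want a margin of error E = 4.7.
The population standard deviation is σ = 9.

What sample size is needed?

Answer: n = 15

Derivation:
z_0.025 = 1.960
n = (z×σ/E)² = (1.960×9/4.7)²
n = 14.0864
Round up: n = 15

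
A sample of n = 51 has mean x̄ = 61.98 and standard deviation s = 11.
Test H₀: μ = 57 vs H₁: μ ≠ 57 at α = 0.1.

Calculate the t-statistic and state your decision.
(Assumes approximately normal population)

Answer: t = 3.2331, reject H₀

Derivation:
df = n - 1 = 50
SE = s/√n = 11/√51 = 1.5403
t = (x̄ - μ₀)/SE = (61.98 - 57)/1.5403 = 3.2331
Critical value: t_{0.05,50} = ±1.676
p-value ≈ 0.0022
Decision: reject H₀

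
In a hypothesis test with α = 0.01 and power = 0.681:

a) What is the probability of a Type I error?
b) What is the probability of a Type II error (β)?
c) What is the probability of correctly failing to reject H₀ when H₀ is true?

a) Type I error probability = α = 0.01
b) Power = P(reject H₀ | H₁ true) = 1 - β = 0.681, so Type II error probability = β = 1 - Power = 0.319
c) P(fail to reject H₀ | H₀ true) = 1 - α = 0.99

Answer: a) 0.01, b) 0.319, c) 0.99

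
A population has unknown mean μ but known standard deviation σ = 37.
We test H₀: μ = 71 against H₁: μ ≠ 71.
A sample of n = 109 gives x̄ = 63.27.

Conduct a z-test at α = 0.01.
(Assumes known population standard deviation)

Answer: z = -2.1812, fail to reject H₀

Derivation:
Standard error: SE = σ/√n = 37/√109 = 3.5440
z-statistic: z = (x̄ - μ₀)/SE = (63.27 - 71)/3.5440 = -2.1812
Critical value: ±2.576
p-value = 0.0292
Decision: fail to reject H₀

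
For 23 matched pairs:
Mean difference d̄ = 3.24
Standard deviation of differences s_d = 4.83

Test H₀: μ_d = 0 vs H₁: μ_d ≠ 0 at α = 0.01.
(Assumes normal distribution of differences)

Answer: t = 3.2172, reject H₀

Derivation:
df = n - 1 = 22
SE = s_d/√n = 4.83/√23 = 1.0071
t = d̄/SE = 3.24/1.0071 = 3.2172
Critical value: t_{0.005,22} = ±2.819
p-value ≈ 0.0040
Decision: reject H₀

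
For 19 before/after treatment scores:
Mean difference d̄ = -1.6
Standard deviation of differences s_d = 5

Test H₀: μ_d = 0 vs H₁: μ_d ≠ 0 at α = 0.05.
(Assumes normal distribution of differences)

df = n - 1 = 18
SE = s_d/√n = 5/√19 = 1.1471
t = d̄/SE = -1.6/1.1471 = -1.3948
Critical value: t_{0.025,18} = ±2.101
p-value ≈ 0.1801
Decision: fail to reject H₀

Answer: t = -1.3948, fail to reject H₀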